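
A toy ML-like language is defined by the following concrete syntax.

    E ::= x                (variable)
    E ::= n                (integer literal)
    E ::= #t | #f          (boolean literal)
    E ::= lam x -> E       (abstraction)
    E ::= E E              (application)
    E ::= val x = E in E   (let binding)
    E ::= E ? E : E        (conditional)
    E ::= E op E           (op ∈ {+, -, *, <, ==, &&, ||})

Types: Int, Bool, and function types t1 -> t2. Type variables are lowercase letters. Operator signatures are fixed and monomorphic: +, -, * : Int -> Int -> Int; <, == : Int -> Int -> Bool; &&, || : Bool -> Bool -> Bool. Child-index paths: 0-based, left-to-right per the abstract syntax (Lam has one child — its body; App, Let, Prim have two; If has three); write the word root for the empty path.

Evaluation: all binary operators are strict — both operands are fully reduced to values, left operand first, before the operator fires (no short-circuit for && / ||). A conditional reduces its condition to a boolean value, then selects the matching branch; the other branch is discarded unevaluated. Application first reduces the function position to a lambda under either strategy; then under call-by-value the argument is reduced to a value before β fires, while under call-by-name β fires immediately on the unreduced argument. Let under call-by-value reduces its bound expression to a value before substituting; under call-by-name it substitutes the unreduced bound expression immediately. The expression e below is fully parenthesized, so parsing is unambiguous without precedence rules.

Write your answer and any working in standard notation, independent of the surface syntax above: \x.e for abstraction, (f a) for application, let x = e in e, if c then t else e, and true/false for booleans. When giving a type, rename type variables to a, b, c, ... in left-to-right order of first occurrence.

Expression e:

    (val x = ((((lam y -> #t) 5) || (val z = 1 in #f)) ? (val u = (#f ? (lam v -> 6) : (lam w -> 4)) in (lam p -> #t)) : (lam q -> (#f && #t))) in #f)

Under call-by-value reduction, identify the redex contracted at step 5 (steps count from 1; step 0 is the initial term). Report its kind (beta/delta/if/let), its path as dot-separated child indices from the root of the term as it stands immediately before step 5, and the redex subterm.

Trace:
step 0: (let x = (if (((\y.true) 5) || (let z = 1 in false)) then (let u = (if false then (\v.6) else (\w.4)) in (\p.true)) else (\q.(false && true))) in false)
step 1: [beta@0.0.0] (let x = (if (true || (let z = 1 in false)) then (let u = (if false then (\v.6) else (\w.4)) in (\p.true)) else (\q.(false && true))) in false)
step 2: [let@0.0.1] (let x = (if (true || false) then (let u = (if false then (\v.6) else (\w.4)) in (\p.true)) else (\q.(false && true))) in false)
step 3: [delta@0.0] (let x = (if true then (let u = (if false then (\v.6) else (\w.4)) in (\p.true)) else (\q.(false && true))) in false)
step 4: [if@0] (let x = (let u = (if false then (\v.6) else (\w.4)) in (\p.true)) in false)
step 5: [if@0.0] (let x = (let u = (\w.4) in (\p.true)) in false)

Answer: if at 0.0 : (if false then (\v.6) else (\w.4))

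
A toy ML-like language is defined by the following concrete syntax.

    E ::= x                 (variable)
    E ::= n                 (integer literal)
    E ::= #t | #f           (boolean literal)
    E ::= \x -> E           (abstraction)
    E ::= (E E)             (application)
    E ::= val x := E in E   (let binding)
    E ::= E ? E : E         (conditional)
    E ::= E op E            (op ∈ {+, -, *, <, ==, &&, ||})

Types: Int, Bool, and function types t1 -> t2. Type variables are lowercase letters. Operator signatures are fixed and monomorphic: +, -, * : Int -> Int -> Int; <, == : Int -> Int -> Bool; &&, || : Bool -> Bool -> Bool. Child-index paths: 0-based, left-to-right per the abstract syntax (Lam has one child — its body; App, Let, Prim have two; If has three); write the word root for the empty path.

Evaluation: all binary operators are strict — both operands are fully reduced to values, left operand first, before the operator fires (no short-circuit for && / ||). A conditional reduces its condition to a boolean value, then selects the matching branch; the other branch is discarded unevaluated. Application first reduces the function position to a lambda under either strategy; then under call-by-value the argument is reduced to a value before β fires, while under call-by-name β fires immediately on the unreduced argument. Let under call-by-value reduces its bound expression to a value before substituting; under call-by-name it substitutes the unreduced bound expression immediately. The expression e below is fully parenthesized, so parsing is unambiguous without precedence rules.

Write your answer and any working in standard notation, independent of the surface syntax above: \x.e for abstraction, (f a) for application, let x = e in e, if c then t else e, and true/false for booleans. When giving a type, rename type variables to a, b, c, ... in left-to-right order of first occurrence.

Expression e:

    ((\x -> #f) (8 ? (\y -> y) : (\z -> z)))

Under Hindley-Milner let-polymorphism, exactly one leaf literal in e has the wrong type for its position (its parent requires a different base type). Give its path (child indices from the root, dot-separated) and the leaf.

Trace:
\x._ : a -> Bool
  unify Int ~ Bool
  FAIL: mismatch Int ~ Bool

Answer: 1.0 : 8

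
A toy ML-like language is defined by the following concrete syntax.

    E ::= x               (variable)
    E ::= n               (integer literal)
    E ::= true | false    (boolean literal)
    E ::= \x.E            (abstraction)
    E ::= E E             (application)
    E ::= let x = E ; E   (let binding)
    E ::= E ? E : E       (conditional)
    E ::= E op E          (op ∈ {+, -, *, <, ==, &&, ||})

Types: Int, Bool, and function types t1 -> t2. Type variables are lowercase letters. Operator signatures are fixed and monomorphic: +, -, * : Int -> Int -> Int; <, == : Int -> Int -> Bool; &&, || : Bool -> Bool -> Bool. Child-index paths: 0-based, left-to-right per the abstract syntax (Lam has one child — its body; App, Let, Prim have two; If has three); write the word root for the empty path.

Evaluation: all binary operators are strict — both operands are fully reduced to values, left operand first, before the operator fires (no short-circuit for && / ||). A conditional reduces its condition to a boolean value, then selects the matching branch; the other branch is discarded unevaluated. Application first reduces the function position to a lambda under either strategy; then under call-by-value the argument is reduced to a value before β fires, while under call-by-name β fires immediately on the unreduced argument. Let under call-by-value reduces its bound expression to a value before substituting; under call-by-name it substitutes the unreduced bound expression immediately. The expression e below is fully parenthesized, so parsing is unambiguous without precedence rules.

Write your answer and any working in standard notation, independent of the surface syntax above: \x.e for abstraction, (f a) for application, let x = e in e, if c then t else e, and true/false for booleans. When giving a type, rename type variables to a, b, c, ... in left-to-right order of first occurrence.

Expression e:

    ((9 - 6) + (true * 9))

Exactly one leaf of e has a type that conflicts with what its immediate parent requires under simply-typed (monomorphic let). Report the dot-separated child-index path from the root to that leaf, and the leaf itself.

Working:
  unify Int ~ Int
  unify Int ~ Int
  unify Int ~ Int
  unify Bool ~ Int
  FAIL: mismatch Bool ~ Int

Answer: 1.0 : true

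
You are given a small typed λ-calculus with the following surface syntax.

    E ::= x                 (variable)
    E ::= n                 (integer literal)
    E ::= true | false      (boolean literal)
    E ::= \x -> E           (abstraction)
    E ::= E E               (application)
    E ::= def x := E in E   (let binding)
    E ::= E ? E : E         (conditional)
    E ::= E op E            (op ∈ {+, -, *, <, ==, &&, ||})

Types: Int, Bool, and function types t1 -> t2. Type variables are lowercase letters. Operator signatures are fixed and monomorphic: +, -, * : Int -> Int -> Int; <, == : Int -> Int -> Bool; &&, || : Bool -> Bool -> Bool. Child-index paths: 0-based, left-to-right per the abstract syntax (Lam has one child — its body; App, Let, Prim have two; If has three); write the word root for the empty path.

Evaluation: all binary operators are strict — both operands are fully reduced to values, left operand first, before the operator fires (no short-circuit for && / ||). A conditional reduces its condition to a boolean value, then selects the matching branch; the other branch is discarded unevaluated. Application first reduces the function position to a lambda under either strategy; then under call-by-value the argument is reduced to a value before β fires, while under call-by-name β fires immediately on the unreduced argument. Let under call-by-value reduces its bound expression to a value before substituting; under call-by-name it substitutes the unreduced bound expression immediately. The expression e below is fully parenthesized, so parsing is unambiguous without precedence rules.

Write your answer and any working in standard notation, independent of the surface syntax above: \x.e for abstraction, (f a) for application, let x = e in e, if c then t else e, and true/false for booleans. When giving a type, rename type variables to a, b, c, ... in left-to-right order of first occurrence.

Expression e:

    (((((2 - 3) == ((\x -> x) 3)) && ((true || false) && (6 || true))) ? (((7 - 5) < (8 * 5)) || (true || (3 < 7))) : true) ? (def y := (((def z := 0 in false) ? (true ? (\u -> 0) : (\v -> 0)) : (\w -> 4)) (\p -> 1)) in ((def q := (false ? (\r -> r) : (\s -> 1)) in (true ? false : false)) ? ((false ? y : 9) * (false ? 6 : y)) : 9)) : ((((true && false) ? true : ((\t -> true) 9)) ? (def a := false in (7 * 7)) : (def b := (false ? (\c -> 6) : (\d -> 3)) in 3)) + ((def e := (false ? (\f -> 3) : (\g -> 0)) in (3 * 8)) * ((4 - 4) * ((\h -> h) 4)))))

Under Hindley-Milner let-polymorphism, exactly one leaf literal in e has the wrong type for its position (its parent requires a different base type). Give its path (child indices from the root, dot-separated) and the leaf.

Answer: 0.0.1.1.0 : 6

Derivation:
  unify Int ~ Int
  unify Int ~ Int
  unify Int ~ Int
x : a
\x._ : a -> a
  unify a -> a ~ Int -> b
  unify a ~ Int
  unify Int ~ b
_ _ : Int
  unify Int ~ Int
  unify Bool ~ Bool
  unify Bool ~ Bool
  unify Bool ~ Bool
  unify Bool ~ Bool
  unify Int ~ Bool
  FAIL: mismatch Int ~ Bool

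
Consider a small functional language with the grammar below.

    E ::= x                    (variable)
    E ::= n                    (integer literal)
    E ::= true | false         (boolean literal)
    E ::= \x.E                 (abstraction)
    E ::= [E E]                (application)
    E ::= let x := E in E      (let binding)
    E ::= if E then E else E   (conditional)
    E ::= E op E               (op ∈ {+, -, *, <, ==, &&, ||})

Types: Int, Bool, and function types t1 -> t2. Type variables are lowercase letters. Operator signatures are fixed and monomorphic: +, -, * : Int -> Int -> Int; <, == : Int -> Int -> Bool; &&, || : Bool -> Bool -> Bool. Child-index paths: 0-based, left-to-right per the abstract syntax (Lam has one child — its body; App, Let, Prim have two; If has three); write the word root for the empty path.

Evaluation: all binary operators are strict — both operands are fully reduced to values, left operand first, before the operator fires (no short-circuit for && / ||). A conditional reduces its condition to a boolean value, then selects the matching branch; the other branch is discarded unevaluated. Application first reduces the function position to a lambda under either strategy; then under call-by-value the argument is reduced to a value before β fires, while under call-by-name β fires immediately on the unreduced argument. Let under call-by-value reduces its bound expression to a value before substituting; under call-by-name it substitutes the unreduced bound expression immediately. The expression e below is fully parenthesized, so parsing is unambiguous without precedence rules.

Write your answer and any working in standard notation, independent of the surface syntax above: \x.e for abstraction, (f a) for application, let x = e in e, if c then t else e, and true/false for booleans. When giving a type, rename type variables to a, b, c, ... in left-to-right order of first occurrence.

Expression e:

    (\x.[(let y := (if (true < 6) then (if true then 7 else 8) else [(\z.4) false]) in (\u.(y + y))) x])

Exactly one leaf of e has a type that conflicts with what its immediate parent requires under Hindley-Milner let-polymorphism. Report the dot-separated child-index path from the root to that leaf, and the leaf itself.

Working:
  unify Bool ~ Int
  FAIL: mismatch Bool ~ Int

Answer: 0.0.0.0.0 : true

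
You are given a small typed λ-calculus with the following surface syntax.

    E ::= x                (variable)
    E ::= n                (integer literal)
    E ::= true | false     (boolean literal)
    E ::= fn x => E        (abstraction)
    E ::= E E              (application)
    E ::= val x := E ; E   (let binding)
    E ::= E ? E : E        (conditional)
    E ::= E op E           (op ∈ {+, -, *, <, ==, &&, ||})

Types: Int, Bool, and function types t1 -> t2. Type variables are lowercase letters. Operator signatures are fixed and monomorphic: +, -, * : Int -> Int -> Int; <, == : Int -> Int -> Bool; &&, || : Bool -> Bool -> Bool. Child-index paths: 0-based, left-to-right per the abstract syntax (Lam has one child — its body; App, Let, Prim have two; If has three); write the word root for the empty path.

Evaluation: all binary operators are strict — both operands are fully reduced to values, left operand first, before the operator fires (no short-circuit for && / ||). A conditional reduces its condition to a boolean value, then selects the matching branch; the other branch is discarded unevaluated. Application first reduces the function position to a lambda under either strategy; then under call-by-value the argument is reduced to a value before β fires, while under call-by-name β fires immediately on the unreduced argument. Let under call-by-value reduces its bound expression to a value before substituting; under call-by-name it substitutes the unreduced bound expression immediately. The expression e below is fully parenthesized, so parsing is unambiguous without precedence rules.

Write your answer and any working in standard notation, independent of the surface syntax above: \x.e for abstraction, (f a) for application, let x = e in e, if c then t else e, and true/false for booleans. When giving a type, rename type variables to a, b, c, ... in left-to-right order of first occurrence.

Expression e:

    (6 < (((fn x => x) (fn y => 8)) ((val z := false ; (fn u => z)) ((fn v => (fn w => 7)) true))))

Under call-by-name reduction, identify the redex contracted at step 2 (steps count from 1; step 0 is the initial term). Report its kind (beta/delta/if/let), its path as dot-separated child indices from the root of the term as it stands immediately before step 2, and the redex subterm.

Answer: beta at 1 : ((\y.8) ((let z = false in (\u.z)) ((\v.(\w.7)) true)))

Trace:
step 0: (6 < (((\x.x) (\y.8)) ((let z = false in (\u.z)) ((\v.(\w.7)) true))))
step 1: [beta@1.0] (6 < ((\y.8) ((let z = false in (\u.z)) ((\v.(\w.7)) true))))
step 2: [beta@1] (6 < 8)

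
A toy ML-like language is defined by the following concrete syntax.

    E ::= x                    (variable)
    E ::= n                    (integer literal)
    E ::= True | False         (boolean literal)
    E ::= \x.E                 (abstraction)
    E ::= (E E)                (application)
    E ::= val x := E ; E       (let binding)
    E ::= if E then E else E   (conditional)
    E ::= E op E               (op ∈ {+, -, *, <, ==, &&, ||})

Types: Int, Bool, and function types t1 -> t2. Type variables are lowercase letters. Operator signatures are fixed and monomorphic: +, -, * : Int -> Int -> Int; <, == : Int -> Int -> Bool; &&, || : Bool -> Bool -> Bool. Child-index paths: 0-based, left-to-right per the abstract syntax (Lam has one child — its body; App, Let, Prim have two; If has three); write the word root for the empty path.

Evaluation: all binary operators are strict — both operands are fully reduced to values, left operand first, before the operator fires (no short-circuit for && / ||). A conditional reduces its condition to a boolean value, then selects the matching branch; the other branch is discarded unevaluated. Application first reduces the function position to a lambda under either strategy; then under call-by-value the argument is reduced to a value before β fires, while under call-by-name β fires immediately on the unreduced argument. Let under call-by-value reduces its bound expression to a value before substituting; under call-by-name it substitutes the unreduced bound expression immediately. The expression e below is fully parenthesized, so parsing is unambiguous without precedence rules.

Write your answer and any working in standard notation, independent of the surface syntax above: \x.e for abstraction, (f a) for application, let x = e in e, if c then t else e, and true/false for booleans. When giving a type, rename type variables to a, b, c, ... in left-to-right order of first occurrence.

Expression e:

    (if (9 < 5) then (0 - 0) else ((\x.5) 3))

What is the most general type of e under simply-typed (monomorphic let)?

Working:
  unify Int ~ Int
  unify Int ~ Int
  unify Bool ~ Bool
  unify Int ~ Int
  unify Int ~ Int
\x._ : a -> Int
  unify a -> Int ~ Int -> b
  unify a ~ Int
  unify Int ~ b
_ _ : Int
  unify Int ~ Int

Answer: Int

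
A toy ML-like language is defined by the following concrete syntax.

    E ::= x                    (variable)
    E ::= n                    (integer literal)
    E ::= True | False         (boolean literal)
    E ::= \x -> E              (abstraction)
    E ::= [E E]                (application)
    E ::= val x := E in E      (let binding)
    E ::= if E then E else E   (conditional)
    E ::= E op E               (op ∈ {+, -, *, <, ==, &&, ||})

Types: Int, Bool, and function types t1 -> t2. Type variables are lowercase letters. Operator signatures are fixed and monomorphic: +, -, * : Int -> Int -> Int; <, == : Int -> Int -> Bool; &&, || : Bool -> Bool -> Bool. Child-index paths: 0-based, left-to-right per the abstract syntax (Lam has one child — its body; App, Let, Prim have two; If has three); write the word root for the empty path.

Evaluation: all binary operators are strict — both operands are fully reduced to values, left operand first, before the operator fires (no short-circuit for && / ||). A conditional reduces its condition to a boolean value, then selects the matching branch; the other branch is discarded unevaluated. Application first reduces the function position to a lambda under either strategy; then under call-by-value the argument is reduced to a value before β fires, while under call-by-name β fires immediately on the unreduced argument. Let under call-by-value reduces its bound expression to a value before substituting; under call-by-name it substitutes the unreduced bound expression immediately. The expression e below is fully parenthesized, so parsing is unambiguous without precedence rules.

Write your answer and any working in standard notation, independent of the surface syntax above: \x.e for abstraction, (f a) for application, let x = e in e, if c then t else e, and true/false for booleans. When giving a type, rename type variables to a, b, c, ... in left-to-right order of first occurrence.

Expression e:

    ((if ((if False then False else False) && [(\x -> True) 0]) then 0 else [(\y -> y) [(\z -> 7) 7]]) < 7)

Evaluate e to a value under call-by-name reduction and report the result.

Answer: false

Working:
step 0: ((if ((if false then false else false) && ((\x.true) 0)) then 0 else ((\y.y) ((\z.7) 7))) < 7)
step 1: [if@0.0.0] ((if (false && ((\x.true) 0)) then 0 else ((\y.y) ((\z.7) 7))) < 7)
step 2: [beta@0.0.1] ((if (false && true) then 0 else ((\y.y) ((\z.7) 7))) < 7)
step 3: [delta@0.0] ((if false then 0 else ((\y.y) ((\z.7) 7))) < 7)
step 4: [if@0] (((\y.y) ((\z.7) 7)) < 7)
step 5: [beta@0] (((\z.7) 7) < 7)
step 6: [beta@0] (7 < 7)
step 7: [delta@root] false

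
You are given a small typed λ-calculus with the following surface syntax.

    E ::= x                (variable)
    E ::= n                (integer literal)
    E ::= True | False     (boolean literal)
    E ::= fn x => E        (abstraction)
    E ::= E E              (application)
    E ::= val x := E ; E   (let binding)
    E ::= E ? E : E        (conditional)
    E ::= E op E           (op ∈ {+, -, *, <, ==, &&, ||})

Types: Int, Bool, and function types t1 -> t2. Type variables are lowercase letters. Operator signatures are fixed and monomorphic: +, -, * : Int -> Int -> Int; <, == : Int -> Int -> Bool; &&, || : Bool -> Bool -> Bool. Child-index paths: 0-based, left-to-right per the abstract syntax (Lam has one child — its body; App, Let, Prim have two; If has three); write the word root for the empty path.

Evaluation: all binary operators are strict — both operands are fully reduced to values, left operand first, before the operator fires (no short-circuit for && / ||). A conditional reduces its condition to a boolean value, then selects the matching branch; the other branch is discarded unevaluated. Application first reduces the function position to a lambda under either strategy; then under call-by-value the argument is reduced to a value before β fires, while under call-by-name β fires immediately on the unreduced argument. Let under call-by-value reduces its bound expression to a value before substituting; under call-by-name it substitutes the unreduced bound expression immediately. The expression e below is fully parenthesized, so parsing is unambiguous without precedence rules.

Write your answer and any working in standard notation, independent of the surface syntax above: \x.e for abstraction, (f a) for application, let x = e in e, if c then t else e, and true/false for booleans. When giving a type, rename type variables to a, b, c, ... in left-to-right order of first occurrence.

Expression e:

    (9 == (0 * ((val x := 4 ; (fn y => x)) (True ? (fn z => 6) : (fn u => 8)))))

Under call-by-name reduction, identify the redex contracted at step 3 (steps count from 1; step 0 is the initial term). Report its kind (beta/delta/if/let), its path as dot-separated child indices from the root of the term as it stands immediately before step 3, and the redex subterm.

Derivation:
step 0: (9 == (0 * ((let x = 4 in (\y.x)) (if true then (\z.6) else (\u.8)))))
step 1: [let@1.1.0] (9 == (0 * ((\y.4) (if true then (\z.6) else (\u.8)))))
step 2: [beta@1.1] (9 == (0 * 4))
step 3: [delta@1] (9 == 0)

Answer: delta at 1 : (0 * 4)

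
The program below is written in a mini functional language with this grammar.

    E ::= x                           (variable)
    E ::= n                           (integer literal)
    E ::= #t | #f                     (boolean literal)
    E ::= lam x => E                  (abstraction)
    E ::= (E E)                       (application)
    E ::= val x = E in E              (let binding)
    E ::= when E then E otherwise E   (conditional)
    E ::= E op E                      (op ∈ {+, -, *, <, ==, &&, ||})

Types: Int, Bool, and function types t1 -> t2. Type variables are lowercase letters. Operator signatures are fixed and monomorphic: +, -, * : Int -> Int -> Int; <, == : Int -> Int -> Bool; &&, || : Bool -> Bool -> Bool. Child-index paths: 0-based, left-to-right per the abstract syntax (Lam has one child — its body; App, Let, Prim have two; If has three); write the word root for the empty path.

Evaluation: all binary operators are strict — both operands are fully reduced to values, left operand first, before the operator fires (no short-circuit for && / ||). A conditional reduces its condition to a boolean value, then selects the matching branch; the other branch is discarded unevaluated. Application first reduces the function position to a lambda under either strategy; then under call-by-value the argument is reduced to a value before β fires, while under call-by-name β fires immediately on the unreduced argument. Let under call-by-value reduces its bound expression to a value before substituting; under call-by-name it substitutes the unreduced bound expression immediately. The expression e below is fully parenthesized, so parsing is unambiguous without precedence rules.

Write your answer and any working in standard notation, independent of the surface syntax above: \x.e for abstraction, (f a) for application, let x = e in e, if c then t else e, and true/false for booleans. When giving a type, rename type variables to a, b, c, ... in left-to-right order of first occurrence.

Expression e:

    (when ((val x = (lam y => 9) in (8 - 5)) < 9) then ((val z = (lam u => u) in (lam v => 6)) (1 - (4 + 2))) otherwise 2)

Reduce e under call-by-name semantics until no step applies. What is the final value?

Working:
step 0: (if ((let x = (\y.9) in (8 - 5)) < 9) then ((let z = (\u.u) in (\v.6)) (1 - (4 + 2))) else 2)
step 1: [let@0.0] (if ((8 - 5) < 9) then ((let z = (\u.u) in (\v.6)) (1 - (4 + 2))) else 2)
step 2: [delta@0.0] (if (3 < 9) then ((let z = (\u.u) in (\v.6)) (1 - (4 + 2))) else 2)
step 3: [delta@0] (if true then ((let z = (\u.u) in (\v.6)) (1 - (4 + 2))) else 2)
step 4: [if@root] ((let z = (\u.u) in (\v.6)) (1 - (4 + 2)))
step 5: [let@0] ((\v.6) (1 - (4 + 2)))
step 6: [beta@root] 6

Answer: 6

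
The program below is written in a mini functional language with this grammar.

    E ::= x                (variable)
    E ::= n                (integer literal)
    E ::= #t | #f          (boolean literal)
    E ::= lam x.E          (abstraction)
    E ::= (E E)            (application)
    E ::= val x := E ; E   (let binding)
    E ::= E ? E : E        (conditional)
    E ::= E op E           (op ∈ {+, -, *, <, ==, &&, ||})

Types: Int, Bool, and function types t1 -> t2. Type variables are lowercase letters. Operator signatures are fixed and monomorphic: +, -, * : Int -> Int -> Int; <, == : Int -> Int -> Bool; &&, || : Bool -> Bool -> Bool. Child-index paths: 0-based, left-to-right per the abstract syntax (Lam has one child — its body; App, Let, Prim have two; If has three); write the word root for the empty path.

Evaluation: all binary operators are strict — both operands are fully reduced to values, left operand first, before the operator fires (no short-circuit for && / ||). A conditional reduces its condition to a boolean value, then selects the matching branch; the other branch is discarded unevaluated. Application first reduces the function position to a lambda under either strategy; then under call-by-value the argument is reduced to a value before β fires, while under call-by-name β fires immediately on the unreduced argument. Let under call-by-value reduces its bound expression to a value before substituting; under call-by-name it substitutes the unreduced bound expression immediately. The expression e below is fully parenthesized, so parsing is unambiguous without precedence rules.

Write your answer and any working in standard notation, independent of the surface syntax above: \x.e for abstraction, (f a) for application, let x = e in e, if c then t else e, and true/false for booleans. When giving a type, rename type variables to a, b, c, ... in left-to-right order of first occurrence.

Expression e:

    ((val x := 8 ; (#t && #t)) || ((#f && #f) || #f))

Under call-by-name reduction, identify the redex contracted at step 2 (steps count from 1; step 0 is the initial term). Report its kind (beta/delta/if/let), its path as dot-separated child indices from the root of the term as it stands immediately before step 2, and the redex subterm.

Answer: delta at 0 : (true && true)

Working:
step 0: ((let x = 8 in (true && true)) || ((false && false) || false))
step 1: [let@0] ((true && true) || ((false && false) || false))
step 2: [delta@0] (true || ((false && false) || false))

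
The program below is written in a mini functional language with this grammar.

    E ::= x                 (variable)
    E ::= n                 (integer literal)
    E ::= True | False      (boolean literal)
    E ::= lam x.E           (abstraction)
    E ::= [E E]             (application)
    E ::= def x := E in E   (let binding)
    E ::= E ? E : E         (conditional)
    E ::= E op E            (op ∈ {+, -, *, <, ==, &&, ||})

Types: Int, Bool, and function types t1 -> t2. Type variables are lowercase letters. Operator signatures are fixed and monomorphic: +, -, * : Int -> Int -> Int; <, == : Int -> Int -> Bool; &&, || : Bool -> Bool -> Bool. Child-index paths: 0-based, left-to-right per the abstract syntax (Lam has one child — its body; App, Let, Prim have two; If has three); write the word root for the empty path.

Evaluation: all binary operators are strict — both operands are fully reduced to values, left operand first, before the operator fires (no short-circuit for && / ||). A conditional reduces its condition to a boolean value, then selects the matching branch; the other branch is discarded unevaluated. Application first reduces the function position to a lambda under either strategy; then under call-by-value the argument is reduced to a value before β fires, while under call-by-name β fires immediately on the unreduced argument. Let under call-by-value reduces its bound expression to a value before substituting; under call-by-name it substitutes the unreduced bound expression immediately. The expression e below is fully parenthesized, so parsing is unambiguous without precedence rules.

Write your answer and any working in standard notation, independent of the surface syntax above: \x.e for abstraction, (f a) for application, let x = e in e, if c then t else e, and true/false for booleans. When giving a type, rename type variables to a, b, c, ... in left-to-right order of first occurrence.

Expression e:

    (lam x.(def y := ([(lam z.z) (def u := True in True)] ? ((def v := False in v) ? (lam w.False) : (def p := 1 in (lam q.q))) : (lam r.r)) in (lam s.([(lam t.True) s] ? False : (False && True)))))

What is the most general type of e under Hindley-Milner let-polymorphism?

Answer: a -> b -> Bool

Working:
z : b
\z._ : b -> b
let u : Bool
  unify b -> b ~ Bool -> c
  unify b ~ Bool
  unify Bool ~ c
_ _ : Bool
  unify Bool ~ Bool
let v : Bool
v : Bool
  unify Bool ~ Bool
\w._ : d -> Bool
let p : Int
q : e
\q._ : e -> e
  unify d -> Bool ~ e -> e
  unify d ~ e
  unify Bool ~ e
r : f
\r._ : f -> f
  unify Bool -> Bool ~ f -> f
  unify Bool ~ f
  unify Bool ~ Bool
let y : Bool -> Bool
\t._ : h -> Bool
s : g
  unify h -> Bool ~ g -> i
  unify h ~ g
  unify Bool ~ i
_ _ : Bool
  unify Bool ~ Bool
  unify Bool ~ Bool
  unify Bool ~ Bool
  unify Bool ~ Bool
\s._ : g -> Bool
\x._ : a -> g -> Bool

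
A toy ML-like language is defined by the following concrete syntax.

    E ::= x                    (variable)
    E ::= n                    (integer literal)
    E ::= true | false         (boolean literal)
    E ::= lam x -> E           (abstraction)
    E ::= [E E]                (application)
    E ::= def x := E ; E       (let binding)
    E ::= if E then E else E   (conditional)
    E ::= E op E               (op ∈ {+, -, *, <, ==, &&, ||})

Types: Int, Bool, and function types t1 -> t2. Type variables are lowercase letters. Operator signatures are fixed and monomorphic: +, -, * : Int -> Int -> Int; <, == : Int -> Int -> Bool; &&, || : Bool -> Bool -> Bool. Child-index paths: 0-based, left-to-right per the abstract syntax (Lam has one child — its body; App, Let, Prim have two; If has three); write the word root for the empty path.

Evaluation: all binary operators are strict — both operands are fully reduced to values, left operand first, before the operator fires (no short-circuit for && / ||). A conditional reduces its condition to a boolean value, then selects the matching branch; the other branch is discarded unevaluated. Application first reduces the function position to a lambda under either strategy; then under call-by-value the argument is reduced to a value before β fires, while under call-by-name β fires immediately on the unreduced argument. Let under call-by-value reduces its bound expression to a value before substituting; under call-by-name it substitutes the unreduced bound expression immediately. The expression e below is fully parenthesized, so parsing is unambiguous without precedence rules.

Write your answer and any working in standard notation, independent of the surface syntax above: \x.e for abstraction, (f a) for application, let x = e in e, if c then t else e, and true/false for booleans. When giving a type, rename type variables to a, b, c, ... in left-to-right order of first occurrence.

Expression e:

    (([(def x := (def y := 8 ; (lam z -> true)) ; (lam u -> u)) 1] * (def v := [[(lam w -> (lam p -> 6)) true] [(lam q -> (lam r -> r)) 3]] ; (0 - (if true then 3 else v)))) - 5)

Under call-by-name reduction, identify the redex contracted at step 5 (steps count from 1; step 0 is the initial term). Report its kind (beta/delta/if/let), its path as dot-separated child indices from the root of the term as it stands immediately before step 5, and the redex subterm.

Answer: delta at 0.1 : (0 - 3)

Working:
step 0: ((((let x = (let y = 8 in (\z.true)) in (\u.u)) 1) * (let v = (((\w.(\p.6)) true) ((\q.(\r.r)) 3)) in (0 - (if true then 3 else v)))) - 5)
step 1: [let@0.0.0] ((((\u.u) 1) * (let v = (((\w.(\p.6)) true) ((\q.(\r.r)) 3)) in (0 - (if true then 3 else v)))) - 5)
step 2: [beta@0.0] ((1 * (let v = (((\w.(\p.6)) true) ((\q.(\r.r)) 3)) in (0 - (if true then 3 else v)))) - 5)
step 3: [let@0.1] ((1 * (0 - (if true then 3 else (((\w.(\p.6)) true) ((\q.(\r.r)) 3))))) - 5)
step 4: [if@0.1.1] ((1 * (0 - 3)) - 5)
step 5: [delta@0.1] ((1 * -3) - 5)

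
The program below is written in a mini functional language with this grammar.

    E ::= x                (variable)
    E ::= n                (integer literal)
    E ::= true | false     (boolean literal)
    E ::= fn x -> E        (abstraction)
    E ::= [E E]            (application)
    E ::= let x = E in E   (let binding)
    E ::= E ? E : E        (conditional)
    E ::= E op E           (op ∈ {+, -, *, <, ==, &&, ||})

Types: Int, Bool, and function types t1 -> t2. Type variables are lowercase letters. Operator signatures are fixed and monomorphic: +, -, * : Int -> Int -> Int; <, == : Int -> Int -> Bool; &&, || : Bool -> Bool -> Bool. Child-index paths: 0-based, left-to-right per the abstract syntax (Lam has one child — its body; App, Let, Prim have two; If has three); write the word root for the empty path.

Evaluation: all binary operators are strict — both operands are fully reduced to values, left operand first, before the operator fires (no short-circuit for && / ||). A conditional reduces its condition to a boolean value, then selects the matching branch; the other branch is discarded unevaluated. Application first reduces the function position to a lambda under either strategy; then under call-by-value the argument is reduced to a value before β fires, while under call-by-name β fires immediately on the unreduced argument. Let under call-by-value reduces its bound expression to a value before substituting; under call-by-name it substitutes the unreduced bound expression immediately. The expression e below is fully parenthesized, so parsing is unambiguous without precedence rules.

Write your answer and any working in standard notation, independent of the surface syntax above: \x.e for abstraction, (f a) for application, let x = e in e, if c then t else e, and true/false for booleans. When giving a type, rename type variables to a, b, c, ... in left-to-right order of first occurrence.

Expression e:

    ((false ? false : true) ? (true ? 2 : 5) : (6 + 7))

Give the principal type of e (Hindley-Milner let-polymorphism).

Derivation:
  unify Bool ~ Bool
  unify Bool ~ Bool
  unify Bool ~ Bool
  unify Bool ~ Bool
  unify Int ~ Int
  unify Int ~ Int
  unify Int ~ Int
  unify Int ~ Int

Answer: Int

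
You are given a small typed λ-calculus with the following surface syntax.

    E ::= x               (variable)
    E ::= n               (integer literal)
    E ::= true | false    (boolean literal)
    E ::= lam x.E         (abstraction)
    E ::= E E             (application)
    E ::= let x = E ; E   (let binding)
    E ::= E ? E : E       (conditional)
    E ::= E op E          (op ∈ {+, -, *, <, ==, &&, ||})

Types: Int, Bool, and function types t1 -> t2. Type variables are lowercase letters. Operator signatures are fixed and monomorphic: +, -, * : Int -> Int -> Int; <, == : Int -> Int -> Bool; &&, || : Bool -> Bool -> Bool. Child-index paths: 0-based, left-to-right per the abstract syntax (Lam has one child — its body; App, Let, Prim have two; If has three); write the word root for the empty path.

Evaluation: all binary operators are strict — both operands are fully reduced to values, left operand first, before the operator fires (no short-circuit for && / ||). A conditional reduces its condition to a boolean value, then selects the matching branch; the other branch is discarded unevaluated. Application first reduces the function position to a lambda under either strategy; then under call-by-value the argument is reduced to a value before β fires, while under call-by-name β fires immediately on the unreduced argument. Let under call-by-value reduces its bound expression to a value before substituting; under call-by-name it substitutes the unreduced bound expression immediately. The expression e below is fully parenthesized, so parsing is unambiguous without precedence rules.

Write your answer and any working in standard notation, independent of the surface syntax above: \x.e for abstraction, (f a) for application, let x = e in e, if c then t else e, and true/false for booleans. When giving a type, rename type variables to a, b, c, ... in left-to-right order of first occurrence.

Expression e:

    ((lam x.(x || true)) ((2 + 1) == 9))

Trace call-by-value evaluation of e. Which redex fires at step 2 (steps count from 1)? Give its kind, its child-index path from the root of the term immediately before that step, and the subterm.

Working:
step 0: ((\x.(x || true)) ((2 + 1) == 9))
step 1: [delta@1.0] ((\x.(x || true)) (3 == 9))
step 2: [delta@1] ((\x.(x || true)) false)

Answer: delta at 1 : (3 == 9)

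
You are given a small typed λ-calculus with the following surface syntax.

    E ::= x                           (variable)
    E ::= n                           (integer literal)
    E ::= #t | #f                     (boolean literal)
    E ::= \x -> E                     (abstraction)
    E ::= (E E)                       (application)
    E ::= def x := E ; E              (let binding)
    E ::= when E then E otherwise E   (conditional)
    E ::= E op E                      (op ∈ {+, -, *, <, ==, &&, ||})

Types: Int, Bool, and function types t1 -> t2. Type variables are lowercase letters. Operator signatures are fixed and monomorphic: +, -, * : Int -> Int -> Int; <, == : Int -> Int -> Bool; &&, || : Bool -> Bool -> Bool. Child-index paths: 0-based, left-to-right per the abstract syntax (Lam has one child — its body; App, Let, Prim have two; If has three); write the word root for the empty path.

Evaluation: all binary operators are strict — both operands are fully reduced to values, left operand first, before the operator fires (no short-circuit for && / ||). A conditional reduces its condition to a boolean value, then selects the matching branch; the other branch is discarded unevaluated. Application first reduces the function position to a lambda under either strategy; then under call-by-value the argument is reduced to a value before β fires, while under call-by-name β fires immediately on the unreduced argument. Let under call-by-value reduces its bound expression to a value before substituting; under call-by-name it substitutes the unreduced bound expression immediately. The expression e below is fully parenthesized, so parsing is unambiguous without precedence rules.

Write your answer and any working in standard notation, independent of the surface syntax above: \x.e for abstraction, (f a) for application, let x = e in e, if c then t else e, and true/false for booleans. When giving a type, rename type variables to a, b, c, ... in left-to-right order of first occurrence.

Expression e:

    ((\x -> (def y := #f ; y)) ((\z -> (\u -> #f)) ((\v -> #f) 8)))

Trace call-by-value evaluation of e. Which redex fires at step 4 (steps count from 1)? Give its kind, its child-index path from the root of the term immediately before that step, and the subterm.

Answer: let at root : (let y = false in y)

Working:
step 0: ((\x.(let y = false in y)) ((\z.(\u.false)) ((\v.false) 8)))
step 1: [beta@1.1] ((\x.(let y = false in y)) ((\z.(\u.false)) false))
step 2: [beta@1] ((\x.(let y = false in y)) (\u.false))
step 3: [beta@root] (let y = false in y)
step 4: [let@root] false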